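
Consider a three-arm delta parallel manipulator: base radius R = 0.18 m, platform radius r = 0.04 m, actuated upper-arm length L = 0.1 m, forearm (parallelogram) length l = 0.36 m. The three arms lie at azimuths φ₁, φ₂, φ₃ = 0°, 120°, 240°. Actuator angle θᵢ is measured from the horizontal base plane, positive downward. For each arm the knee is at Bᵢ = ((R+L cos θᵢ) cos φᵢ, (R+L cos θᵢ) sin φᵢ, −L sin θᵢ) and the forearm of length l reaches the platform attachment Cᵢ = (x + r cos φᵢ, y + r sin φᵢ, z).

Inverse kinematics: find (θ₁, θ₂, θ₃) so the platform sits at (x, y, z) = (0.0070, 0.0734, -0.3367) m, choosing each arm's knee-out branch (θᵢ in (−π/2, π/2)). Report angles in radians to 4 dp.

arm 1 (φ=0.0°): x'=0.0070, y'=0.0734
  A=0.1330, B=-0.3367, C=(l²−L²−A²−y'²−z²)/(2L)=-0.0842
  γ=atan2(-0.3367,0.1330)=-1.1946;  ψ=arccos(-0.2326)=1.8056;  θ1=γ+ψ≈0.6110
rotate P by −φ2: (0.0601, -0.0428, -0.3367)
  A cos θ + B sin θ = C:  0.0799·cos θ + -0.3367·sin θ = -0.0099
  √(A²+B²)=0.3461;  θ2 = -1.3377+1.5995 ≈ 0.2618
φ3=240.0° → target in arm frame (-0.0671, -0.0306)
  A=0.2071, B=-0.3367, C=(l²−L²−A²−y'²−z²)/(2L)=-0.1879
  √(A²+B²)=0.3953;  θ3 = -1.0194+2.0662 ≈ 1.0468

θ₁ = 0.6110, θ₂ = 0.2618, θ₃ = 1.0468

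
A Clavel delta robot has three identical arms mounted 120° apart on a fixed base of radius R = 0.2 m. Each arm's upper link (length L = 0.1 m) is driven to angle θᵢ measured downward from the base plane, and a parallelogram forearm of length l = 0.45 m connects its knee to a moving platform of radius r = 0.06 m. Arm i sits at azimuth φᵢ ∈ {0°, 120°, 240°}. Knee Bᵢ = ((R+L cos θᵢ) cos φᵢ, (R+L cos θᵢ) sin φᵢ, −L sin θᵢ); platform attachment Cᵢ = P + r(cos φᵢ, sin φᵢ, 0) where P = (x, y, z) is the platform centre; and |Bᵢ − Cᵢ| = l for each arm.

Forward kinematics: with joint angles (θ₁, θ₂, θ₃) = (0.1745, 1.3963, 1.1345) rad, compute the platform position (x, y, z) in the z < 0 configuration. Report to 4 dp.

(0.1394, -0.0299, -0.4553)

arm 1 at φ=0.0°: ρ1 = 0.2385;  O1 = (0.2385, 0.0000, -0.0174)
O2 = (0.1574·cos120.0°, 0.1574·sin120.0°, -0.0985) = (-0.0787, 0.1363, -0.0985)
arm 3 at φ=240.0°: ρ3 = 0.1823;  O3 = (-0.0911, -0.1578, -0.0906)
|O₂|²−|O₁|² = -0.0227;  |O₃|²−|O₁|² = -0.0157
[-0.6343 0.2726 -0.1622]·P = -0.0227;  [-0.6592 -0.3157 -0.1465]·P = -0.0157
Cramer: x(z) = 0.0302-0.2399z;  y(z) = -0.0131+0.0368z
quadratic in z: (1.0589)z²+(0.1337)z+(-0.1586)=0, √Δ=0.8305 → z ∈ {-0.4553, 0.3290}; z = -0.4553 (taking z<0)
x = 0.1394, y = -0.0299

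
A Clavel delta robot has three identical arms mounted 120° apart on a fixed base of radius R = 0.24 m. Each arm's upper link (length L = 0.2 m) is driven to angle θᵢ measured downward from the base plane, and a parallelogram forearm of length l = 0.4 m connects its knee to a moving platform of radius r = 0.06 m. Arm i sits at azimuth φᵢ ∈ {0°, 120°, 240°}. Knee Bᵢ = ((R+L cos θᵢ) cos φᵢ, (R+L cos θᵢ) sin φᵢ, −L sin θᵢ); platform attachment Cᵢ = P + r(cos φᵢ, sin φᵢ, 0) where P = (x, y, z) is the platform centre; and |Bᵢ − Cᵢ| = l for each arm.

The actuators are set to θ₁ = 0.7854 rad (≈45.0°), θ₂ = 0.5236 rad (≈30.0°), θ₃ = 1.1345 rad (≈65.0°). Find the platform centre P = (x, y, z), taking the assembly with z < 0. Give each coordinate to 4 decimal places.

(0.0112, 0.0882, -0.3781)

arm 1 at φ=0.0°: (R−r)+L cos θ1 = 0.3214;  S1 = (0.3214, 0.0000, -0.1414)
φ2=120.0°: virtual centre (-0.1766, 0.3059, -0.1000), radius l
arm 3 at φ=240.0°: (R−r)+L cos θ3 = 0.2645;  S3 = (-0.1323, -0.2291, -0.1813)
|S₂|²−|S₁|² = 0.0114;  |S₃|²−|S₁|² = -0.0205
[-0.9960 0.6118 0.0828]·P = 0.0114;  [-0.9074 -0.4582 -0.0797]·P = -0.0205
Cramer: x(z) = 0.0072-0.0107z;  y(z) = 0.0304-0.1528z
into |P−S₁|² = l²: 1.0235z² + 0.2802z + -0.0403 = 0;  Δ = 0.2437;  z = -0.3781 or 0.1043 → z<0 root = -0.3781
x = 0.0112, y = 0.0882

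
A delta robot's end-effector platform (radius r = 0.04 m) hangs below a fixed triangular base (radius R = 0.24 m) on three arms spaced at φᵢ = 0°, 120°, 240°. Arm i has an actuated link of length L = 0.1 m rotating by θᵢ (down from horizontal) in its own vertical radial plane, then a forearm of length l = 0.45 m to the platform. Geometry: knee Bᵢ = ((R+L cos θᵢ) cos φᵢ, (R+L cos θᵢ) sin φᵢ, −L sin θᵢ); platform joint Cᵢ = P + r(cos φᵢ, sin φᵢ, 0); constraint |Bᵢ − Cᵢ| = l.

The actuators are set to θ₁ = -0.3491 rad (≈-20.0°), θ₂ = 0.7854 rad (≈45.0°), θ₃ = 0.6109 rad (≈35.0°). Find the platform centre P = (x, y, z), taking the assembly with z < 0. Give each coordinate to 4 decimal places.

φ1=0.0°: virtual centre (0.2940, 0.0000, 0.0342), radius l
φ2=120.0°: virtual centre (-0.1354, 0.2344, -0.0707), radius l
φ3=240.0°: virtual centre (-0.1410, -0.2441, -0.0574), radius l
subtract pairs → two planes through P
[-0.8586 0.4689 -0.2098]·P = -0.0093;  [-0.8698 -0.4883 -0.1831]·P = -0.0048
Cramer: x(z) = 0.0082-0.2277z;  y(z) = -0.0048+0.0306z
quadratic in z: (1.0528)z²+(0.0614)z+(-0.1197)=0, √Δ=0.7125 → z ∈ {-0.3676, 0.3092}; z = -0.3676 (taking z<0)
x = 0.0919, y = -0.0160

(0.0919, -0.0160, -0.3676)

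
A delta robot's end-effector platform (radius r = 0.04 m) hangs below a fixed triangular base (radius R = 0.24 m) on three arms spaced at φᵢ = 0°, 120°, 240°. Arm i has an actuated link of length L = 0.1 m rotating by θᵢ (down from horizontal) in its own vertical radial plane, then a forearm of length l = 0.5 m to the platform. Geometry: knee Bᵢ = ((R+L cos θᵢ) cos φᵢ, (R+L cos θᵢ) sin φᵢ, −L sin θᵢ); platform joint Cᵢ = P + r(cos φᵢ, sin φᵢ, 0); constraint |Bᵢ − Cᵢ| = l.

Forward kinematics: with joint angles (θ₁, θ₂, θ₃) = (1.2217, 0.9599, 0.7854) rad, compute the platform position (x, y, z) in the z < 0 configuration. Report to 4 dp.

φ1=0.0°: virtual centre (0.2342, 0.0000, -0.0940), radius l
arm 2 at φ=120.0°: (R−r)+L cos θ2 = 0.2574;  centre 2 = (-0.1287, 0.2229, -0.0819)
arm 3 at φ=240.0°: (R−r)+L cos θ3 = 0.2707;  centre 3 = (-0.1354, -0.2344, -0.0707)
eliminate P² terms by subtracting sphere 1 from 2 and 3
linear system: -0.7258x+0.4458y = 0.0093−0.0241z; -0.7391x+-0.4689y = 0.0146−0.0465z
Cramer: x(z) = -0.0162+0.0478z;  y(z) = -0.0056+0.0238z
quadratic in z: (1.0029)z²+(0.1637)z+(-0.1784)=0, √Δ=0.8617 → z ∈ {-0.5113, 0.3480}; z = -0.5113 (taking z<0)
x = -0.0407, y = -0.0178

(-0.0407, -0.0178, -0.5113)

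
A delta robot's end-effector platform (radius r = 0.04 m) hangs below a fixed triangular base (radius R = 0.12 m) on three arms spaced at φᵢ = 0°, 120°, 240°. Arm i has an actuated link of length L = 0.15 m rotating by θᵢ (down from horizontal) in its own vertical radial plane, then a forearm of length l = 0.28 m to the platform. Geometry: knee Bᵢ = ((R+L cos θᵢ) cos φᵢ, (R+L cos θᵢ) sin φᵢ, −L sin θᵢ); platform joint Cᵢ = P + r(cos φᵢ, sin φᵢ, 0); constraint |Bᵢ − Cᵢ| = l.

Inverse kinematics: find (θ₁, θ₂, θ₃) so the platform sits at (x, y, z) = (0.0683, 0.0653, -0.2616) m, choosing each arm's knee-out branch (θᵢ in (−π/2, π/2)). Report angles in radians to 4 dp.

φ1=0.0° → target in arm frame (0.0683, 0.0653)
  e−x'=0.0117;  (l²−L²−(e−x')²−y'²−z²)/2L = -0.0565
  γ=atan2(-0.2616,0.0117)=-1.5261;  ψ=arccos(-0.2156)=1.7881;  θ1=γ+ψ≈0.2620
arm 2 (φ=120.0°): x'=0.0224, y'=-0.0918
  e−x'=0.0576;  (l²−L²−(e−x')²−y'²−z²)/2L = -0.0809
  θ2 = atan2(B,A) + arccos(C/0.2679) = 0.5236
φ3=240.0° → target in arm frame (-0.0907, 0.0265)
  A=0.1707, B=-0.2616, C=(l²−L²−A²−y'²−z²)/(2L)=-0.1413
  γ=atan2(-0.2616,0.1707)=-0.9926;  ψ=arccos(-0.4522)=2.0400;  θ3=γ+ψ≈1.0474

θ₁ = 0.2620, θ₂ = 0.5236, θ₃ = 1.0474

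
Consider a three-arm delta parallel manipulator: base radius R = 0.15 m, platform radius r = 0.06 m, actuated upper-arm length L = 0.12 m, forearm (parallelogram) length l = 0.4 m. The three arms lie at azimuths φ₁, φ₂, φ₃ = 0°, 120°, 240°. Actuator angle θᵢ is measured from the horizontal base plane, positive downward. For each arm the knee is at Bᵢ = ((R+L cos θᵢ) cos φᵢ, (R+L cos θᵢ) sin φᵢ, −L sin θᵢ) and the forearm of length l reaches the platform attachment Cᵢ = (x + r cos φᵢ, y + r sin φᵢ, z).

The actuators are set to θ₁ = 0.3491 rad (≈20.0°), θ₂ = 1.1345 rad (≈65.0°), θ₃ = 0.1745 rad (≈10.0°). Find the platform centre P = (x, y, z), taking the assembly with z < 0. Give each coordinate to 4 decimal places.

O1 = (0.2028·cos0.0°, 0.2028·sin0.0°, -0.0410) = (0.2028, 0.0000, -0.0410)
arm 2 at φ=120.0°: e+L cos θ2 = 0.1407;  O2 = (-0.0704, 0.1219, -0.1088)
φ3=240.0°: virtual centre (-0.1041, -0.1803, -0.0208), radius l
|O₂|²−|O₁|² = -0.0112;  |O₃|²−|O₁|² = 0.0010
linear system: -0.5462x+0.2437y = -0.0112−-0.1354z; -0.6137x+-0.3606y = 0.0010−0.0404z
det = 0.3465;  x = 0.0109+-0.1125z,  y = -0.0213+0.3036z
into |P−O₁|² = l²: 1.1048z² + 0.1123z + -0.1211 = 0;  Δ = 0.5476;  z = -0.3857 or 0.2841 → z<0 root = -0.3857
x = 0.0543, y = -0.1384

(0.0543, -0.1384, -0.3857)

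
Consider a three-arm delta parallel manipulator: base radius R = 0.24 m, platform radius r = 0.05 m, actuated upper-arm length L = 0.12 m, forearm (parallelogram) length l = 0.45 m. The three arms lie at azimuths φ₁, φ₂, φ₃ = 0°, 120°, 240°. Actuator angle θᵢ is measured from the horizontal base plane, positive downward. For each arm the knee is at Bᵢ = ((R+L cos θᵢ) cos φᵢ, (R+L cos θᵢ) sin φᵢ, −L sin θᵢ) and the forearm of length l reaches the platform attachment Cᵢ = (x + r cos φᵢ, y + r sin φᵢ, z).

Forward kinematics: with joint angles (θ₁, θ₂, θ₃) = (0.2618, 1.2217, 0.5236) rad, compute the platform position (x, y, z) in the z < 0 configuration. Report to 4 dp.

centre 1 = (0.3059·cos0.0°, 0.3059·sin0.0°, -0.0311) = (0.3059, 0.0000, -0.0311)
arm 2 at φ=120.0°: (R−r)+L cos θ2 = 0.2310;  centre 2 = (-0.1155, 0.2001, -0.1128)
arm 3 at φ=240.0°: (R−r)+L cos θ3 = 0.2939;  centre 3 = (-0.1470, -0.2545, -0.0600)
subtract pairs → two planes through P
linear system: -0.8429x+0.4002y = -0.0284−-0.1634z; -0.9057x+-0.5091y = -0.0046−-0.0579z
Cramer: x(z) = 0.0206-0.1344z;  y(z) = -0.0277+0.1253z
quadratic in z: (1.0338)z²+(0.1318)z+(-0.1194)=0, √Δ=0.7148 → z ∈ {-0.4095, 0.2820}; z = -0.4095 (taking z<0)
x = 0.0756, y = -0.0790

(0.0756, -0.0790, -0.4095)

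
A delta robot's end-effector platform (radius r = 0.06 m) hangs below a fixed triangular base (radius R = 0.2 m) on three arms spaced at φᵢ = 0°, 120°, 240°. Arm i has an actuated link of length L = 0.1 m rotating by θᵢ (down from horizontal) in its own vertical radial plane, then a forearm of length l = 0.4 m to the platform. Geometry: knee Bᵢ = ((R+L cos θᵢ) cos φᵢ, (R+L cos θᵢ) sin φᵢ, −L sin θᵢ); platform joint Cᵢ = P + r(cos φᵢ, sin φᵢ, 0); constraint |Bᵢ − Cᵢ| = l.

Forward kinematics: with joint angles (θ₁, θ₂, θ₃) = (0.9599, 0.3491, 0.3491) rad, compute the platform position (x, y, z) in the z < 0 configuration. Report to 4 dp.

(-0.0734, 0.0000, -0.3763)

arm 1 at φ=0.0°: ρ1 = 0.1974;  S1 = (0.1974, 0.0000, -0.0819)
φ2=120.0°: virtual centre (-0.1170, 0.2026, -0.0342), radius l
φ3=240.0°: virtual centre (-0.1170, -0.2026, -0.0342), radius l
eliminate P² terms by subtracting sphere 1 from 2 and 3
[-0.6287 0.4052 0.0954]·P = 0.0103;  [-0.6287 -0.4052 0.0954]·P = 0.0103
det = 0.5095;  x = -0.0163+0.1518z,  y = 0.0000+0.0000z
into |P−S₁|² = l²: 1.0230z² + 0.0990z + -0.1076 = 0;  Δ = 0.4503;  z = -0.3763 or 0.2796 → z<0 root = -0.3763
x = -0.0734, y = 0.0000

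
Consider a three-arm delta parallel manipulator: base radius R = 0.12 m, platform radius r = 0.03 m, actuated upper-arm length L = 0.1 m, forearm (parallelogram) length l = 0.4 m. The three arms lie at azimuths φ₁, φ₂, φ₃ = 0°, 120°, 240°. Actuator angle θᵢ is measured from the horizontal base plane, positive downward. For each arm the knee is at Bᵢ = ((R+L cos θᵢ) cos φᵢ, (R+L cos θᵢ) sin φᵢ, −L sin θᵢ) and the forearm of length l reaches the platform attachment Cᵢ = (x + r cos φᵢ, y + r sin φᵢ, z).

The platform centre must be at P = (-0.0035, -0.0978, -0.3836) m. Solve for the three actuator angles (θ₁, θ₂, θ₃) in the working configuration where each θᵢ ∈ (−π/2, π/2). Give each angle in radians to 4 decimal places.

θ₁ = 0.4361, θ₂ = 0.7850, θ₃ = -0.0003

φ1=0.0° → target in arm frame (-0.0035, -0.0978)
  A=0.0935, B=-0.3836, C=(l²−L²−A²−y'²−z²)/(2L)=-0.0773
  γ=atan2(-0.3836,0.0935)=-1.3317;  ψ=arccos(-0.1957)=1.7678;  θ1=γ+ψ≈0.4361
φ2=120.0° → target in arm frame (-0.0829, 0.0519)
  A=0.1729, B=-0.3836, C=(l²−L²−A²−y'²−z²)/(2L)=-0.1488
  θ2 = atan2(B,A) + arccos(C/0.4208) = 0.7850
rotate P by −φ3: (0.0864, 0.0459, -0.3836)
  e−x'=0.0036;  (l²−L²−(e−x')²−y'²−z²)/2L = 0.0037
  √(A²+B²)=0.3836;  θ3 = -1.5615+1.5612 ≈ -0.0003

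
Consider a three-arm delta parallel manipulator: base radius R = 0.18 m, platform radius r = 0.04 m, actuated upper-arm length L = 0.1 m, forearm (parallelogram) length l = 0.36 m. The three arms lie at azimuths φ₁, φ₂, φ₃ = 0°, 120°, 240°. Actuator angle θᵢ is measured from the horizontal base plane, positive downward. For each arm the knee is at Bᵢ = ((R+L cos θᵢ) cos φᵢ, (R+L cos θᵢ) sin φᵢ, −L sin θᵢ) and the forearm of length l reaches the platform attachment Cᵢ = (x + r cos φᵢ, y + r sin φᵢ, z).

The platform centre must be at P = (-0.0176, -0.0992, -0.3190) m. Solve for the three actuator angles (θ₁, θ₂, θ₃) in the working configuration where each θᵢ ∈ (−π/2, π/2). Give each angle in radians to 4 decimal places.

rotate P by −φ1: (-0.0176, -0.0992, -0.3190)
  A cos θ + B sin θ = C:  0.1576·cos θ + -0.3190·sin θ = -0.0842
  √(A²+B²)=0.3558;  θ1 = -1.1119+1.8097 ≈ 0.6978
rotate P by −φ2: (-0.0771, 0.0648, -0.3190)
  e−x'=0.2171;  (l²−L²−(e−x')²−y'²−z²)/2L = -0.1675
  γ=atan2(-0.3190,0.2171)=-0.9732;  ψ=arccos(-0.4341)=2.0198;  θ2=γ+ψ≈1.0466
φ3=240.0° → target in arm frame (0.0947, 0.0344)
  A=0.0453, B=-0.3190, C=(l²−L²−A²−y'²−z²)/(2L)=0.0730
  √(A²+B²)=0.3222;  θ3 = -1.4298+1.3421 ≈ -0.0876

θ₁ = 0.6978, θ₂ = 1.0466, θ₃ = -0.0876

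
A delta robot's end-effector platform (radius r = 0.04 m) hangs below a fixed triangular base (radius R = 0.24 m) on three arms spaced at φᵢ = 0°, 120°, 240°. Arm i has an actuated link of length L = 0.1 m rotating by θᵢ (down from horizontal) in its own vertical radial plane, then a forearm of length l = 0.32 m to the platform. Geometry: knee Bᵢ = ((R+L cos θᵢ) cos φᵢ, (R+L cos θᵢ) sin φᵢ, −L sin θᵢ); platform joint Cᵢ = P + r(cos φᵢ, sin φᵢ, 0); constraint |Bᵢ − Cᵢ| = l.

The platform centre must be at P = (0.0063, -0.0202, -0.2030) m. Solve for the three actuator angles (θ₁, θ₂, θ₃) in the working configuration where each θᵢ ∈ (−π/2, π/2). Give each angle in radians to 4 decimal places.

θ₁ = 0.5234, θ₂ = 0.7856, θ₃ = 0.4366

rotate P by −φ1: (0.0063, -0.0202, -0.2030)
  A=0.1937, B=-0.2030, C=(l²−L²−A²−y'²−z²)/(2L)=0.0663
  θ1 = atan2(B,A) + arccos(C/0.2806) = 0.5234
rotate P by −φ2: (-0.0206, 0.0046, -0.2030)
  e−x'=0.2206;  (l²−L²−(e−x')²−y'²−z²)/2L = 0.0124
  γ=atan2(-0.2030,0.2206)=-0.7438;  ψ=arccos(0.0415)=1.5293;  θ2=γ+ψ≈0.7856
φ3=240.0° → target in arm frame (0.0143, 0.0156)
  e−x'=0.1857;  (l²−L²−(e−x')²−y'²−z²)/2L = 0.0824
  √(A²+B²)=0.2751;  θ3 = -0.8300+1.2666 ≈ 0.4366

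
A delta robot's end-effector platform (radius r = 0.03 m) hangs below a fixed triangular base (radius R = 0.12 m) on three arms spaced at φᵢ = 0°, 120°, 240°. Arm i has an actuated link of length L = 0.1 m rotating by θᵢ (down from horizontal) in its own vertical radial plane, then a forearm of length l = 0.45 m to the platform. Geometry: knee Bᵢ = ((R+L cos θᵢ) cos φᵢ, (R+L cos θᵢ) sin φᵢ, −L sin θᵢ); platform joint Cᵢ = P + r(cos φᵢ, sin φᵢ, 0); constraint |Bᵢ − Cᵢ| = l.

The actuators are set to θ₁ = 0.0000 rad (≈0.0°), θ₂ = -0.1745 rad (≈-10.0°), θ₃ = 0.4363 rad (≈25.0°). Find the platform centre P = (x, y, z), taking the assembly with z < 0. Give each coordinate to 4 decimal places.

arm 1 at φ=0.0°: e+L cos θ1 = 0.1900;  centre 1 = (0.1900, 0.0000, 0.0000)
φ2=120.0°: virtual centre (-0.0942, 0.1632, 0.0174), radius l
centre 3 = (0.1806·cos240.0°, 0.1806·sin240.0°, -0.0423) = (-0.0903, -0.1564, -0.0423)
eliminate P² terms by subtracting sphere 1 from 2 and 3
[-0.5685 0.3265 0.0347]·P = -0.0003;  [-0.5606 -0.3129 -0.0845]·P = -0.0017
det = 0.3609;  x = 0.0018+-0.0464z,  y = 0.0022+-0.1871z
quadratic in z: (1.0371)z²+(0.0166)z+(-0.1671)=0, √Δ=0.8327 → z ∈ {-0.4094, 0.3934}; z = -0.4094 (taking z<0)
x = 0.0207, y = 0.0788

(0.0207, 0.0788, -0.4094)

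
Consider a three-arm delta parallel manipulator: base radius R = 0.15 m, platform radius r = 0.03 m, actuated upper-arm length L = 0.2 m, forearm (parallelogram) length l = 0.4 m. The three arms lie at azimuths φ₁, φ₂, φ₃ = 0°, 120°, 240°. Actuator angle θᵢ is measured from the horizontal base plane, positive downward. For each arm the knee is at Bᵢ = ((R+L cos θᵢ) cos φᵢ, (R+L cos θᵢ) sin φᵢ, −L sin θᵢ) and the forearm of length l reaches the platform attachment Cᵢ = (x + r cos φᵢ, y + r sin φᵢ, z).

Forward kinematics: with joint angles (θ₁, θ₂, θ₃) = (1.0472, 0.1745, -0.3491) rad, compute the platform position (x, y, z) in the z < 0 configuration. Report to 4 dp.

O1 = (0.2200·cos0.0°, 0.2200·sin0.0°, -0.1732) = (0.2200, 0.0000, -0.1732)
arm 2 at φ=120.0°: e+L cos θ2 = 0.3170;  O2 = (-0.1585, 0.2745, -0.0347)
arm 3 at φ=240.0°: e+L cos θ3 = 0.3079;  O3 = (-0.1540, -0.2667, 0.0684)
subtract pairs → two planes through P
plane₁₂: -0.7570x+0.5490y+0.2770z = 0.0233
det = 0.8143;  x = -0.0295+0.5072z,  y = 0.0018+0.1948z
into |P−O₁|² = l²: 1.2952z² + 0.0940z + -0.0678 = 0;  Δ = 0.3599;  z = -0.2679 or 0.1953 → z<0 root = -0.2679
x = -0.1653, y = -0.0504

(-0.1653, -0.0504, -0.2679)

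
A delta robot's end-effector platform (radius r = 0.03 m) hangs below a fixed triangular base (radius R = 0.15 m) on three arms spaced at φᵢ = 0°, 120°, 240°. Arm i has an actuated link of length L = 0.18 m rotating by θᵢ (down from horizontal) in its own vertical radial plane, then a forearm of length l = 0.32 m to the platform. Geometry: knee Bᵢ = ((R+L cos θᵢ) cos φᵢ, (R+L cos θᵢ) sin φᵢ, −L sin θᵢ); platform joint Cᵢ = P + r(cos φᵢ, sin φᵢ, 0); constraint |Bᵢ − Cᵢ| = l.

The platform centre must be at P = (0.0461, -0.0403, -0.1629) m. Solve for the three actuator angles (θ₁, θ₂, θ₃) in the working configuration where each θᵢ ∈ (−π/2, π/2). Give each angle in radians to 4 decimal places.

rotate P by −φ1: (0.0461, -0.0403, -0.1629)
  A cos θ + B sin θ = C:  0.0739·cos θ + -0.1629·sin θ = 0.1011
  θ1 = atan2(B,A) + arccos(C/0.1789) = -0.1744
rotate P by −φ2: (-0.0580, -0.0198, -0.1629)
  e−x'=0.1780;  (l²−L²−(e−x')²−y'²−z²)/2L = 0.0317
  √(A²+B²)=0.2413;  θ2 = -0.7413+1.4391 ≈ 0.6978
arm 3 (φ=240.0°): x'=0.0119, y'=0.0601
  e−x'=0.1081;  (l²−L²−(e−x')²−y'²−z²)/2L = 0.0782
  θ3 = atan2(B,A) + arccos(C/0.1955) = 0.1745

θ₁ = -0.1744, θ₂ = 0.6978, θ₃ = 0.1745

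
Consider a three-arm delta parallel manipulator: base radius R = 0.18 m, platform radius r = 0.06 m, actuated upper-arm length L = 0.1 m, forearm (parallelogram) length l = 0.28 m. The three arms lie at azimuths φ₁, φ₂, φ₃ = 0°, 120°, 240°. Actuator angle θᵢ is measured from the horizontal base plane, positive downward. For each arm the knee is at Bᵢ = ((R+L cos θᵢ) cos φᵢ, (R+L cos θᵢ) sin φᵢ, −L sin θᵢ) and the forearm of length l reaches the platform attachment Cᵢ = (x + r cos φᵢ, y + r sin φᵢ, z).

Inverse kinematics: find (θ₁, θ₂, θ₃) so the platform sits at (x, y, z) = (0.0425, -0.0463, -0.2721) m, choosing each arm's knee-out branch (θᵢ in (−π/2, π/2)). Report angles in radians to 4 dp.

θ₁ = 0.5236, θ₂ = 1.2213, θ₃ = 0.6978

rotate P by −φ1: (0.0425, -0.0463, -0.2721)
  A cos θ + B sin θ = C:  0.0775·cos θ + -0.2721·sin θ = -0.0689
  θ1 = atan2(B,A) + arccos(C/0.2829) = 0.5236
φ2=120.0° → target in arm frame (-0.0613, -0.0137)
  A cos θ + B sin θ = C:  0.1813·cos θ + -0.2721·sin θ = -0.1936
  √(A²+B²)=0.3270;  θ2 = -0.9829+2.2042 ≈ 1.2213
φ3=240.0° → target in arm frame (0.0188, 0.0600)
  e−x'=0.1012;  (l²−L²−(e−x')²−y'²−z²)/2L = -0.0973
  γ=atan2(-0.2721,0.1012)=-1.2149;  ψ=arccos(-0.3353)=1.9127;  θ3=γ+ψ≈0.6978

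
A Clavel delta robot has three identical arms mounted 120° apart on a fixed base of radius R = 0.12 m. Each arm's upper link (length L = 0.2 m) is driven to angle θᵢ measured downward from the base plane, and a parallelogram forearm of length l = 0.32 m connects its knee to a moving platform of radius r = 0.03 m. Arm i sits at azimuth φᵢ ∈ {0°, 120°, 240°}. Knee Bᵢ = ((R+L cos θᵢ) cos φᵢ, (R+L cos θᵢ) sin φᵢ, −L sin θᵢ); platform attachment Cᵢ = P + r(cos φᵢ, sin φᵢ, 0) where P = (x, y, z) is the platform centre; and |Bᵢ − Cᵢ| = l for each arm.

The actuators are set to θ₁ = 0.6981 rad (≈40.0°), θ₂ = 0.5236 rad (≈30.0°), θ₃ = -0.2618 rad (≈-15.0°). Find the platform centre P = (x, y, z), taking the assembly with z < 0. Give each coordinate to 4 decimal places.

(-0.0610, -0.0672, -0.2016)

φ1=0.0°: virtual centre (0.2432, 0.0000, -0.1286), radius l
φ2=120.0°: virtual centre (-0.1316, 0.2279, -0.1000), radius l
S3 = (0.2832·cos240.0°, 0.2832·sin240.0°, 0.0518) = (-0.1416, -0.2452, 0.0518)
eliminate P² terms by subtracting sphere 1 from 2 and 3
[-0.7496 0.4559 0.0571]·P = 0.0036;  [-0.7696 -0.4905 0.3606]·P = 0.0072
Cramer: x(z) = -0.0070+0.2678z;  y(z) = -0.0037+0.3151z
sphere 1 gives Az²+Bz+C=0 with A=1.1710, B=0.1208, C=-0.0232;  B²−4AC=0.1235;  roots -0.2016, 0.0985;  negative root z = -0.2016
x = -0.0610, y = -0.0672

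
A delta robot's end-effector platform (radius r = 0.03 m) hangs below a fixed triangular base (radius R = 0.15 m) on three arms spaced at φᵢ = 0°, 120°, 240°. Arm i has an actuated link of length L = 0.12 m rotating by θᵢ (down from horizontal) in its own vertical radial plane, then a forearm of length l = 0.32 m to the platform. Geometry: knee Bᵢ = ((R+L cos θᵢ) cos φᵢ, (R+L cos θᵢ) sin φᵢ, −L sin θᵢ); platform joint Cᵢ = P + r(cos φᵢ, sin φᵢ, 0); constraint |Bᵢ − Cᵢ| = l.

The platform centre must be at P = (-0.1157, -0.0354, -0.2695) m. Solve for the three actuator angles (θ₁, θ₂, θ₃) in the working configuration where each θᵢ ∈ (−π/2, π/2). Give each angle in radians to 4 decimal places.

φ1=0.0° → target in arm frame (-0.1157, -0.0354)
  e−x'=0.2357;  (l²−L²−(e−x')²−y'²−z²)/2L = -0.1727
  θ1 = atan2(B,A) + arccos(C/0.3580) = 1.2218
rotate P by −φ2: (0.0272, 0.1179, -0.2695)
  e−x'=0.0928;  (l²−L²−(e−x')²−y'²−z²)/2L = -0.0298
  θ2 = atan2(B,A) + arccos(C/0.2850) = 0.4363
rotate P by −φ3: (0.0885, -0.0825, -0.2695)
  A=0.0315, B=-0.2695, C=(l²−L²−A²−y'²−z²)/(2L)=0.0315
  θ3 = atan2(B,A) + arccos(C/0.2713) = -0.0002

θ₁ = 1.2218, θ₂ = 0.4363, θ₃ = -0.0002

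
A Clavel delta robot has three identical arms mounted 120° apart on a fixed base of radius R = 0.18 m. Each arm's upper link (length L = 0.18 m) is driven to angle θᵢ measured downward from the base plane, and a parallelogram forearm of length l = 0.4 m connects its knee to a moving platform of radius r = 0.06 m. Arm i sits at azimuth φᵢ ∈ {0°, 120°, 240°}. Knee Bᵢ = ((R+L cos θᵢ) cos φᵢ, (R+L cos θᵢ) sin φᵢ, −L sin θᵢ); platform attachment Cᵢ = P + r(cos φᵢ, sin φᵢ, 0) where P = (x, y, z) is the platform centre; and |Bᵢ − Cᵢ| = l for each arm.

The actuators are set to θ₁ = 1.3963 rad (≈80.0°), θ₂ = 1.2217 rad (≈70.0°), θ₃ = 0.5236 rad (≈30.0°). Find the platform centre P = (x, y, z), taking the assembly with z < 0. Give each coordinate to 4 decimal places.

arm 1 at φ=0.0°: (R−r)+L cos θ1 = 0.1513;  centre 1 = (0.1513, 0.0000, -0.1773)
φ2=120.0°: virtual centre (-0.0908, 0.1572, -0.1691), radius l
arm 3 at φ=240.0°: (R−r)+L cos θ3 = 0.2759;  centre 3 = (-0.1379, -0.2389, -0.0900)
subtract pairs → two planes through P
linear system: -0.4841x+0.3145y = 0.0073−0.0162z; -0.5784x+-0.4778y = 0.0299−0.1745z
Cramer: x(z) = -0.0312+0.1516z;  y(z) = -0.0249+0.1817z
sphere 1 gives Az²+Bz+C=0 with A=1.0560, B=0.2902, C=-0.0947;  B²−4AC=0.4841;  roots -0.4668, 0.1921;  negative root z = -0.4668
x = -0.1020, y = -0.1097

(-0.1020, -0.1097, -0.4668)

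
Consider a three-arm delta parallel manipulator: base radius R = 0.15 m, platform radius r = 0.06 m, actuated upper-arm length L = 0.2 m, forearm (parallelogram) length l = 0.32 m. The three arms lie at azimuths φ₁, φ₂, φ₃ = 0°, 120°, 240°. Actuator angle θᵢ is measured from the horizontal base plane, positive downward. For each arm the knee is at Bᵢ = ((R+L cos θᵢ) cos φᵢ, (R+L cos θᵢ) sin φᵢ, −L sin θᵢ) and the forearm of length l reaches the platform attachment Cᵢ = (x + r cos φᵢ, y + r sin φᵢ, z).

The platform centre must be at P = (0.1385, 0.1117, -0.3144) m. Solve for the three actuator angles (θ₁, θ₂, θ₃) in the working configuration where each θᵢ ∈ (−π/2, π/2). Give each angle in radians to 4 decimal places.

θ₁ = 0.2617, θ₂ = 0.7855, θ₃ = 1.3964

φ1=0.0° → target in arm frame (0.1385, 0.1117)
  A cos θ + B sin θ = C:  -0.0485·cos θ + -0.3144·sin θ = -0.1282
  √(A²+B²)=0.3181;  θ1 = -1.7239+1.9856 ≈ 0.2617
rotate P by −φ2: (0.0275, -0.1758, -0.3144)
  e−x'=0.0625;  (l²−L²−(e−x')²−y'²−z²)/2L = -0.1781
  γ=atan2(-0.3144,0.0625)=-1.3745;  ψ=arccos(-0.5557)=2.1601;  θ2=γ+ψ≈0.7855
arm 3 (φ=240.0°): x'=-0.1660, y'=0.0641
  A cos θ + B sin θ = C:  0.2560·cos θ + -0.3144·sin θ = -0.2652
  √(A²+B²)=0.4054;  θ3 = -0.8875+2.2838 ≈ 1.3964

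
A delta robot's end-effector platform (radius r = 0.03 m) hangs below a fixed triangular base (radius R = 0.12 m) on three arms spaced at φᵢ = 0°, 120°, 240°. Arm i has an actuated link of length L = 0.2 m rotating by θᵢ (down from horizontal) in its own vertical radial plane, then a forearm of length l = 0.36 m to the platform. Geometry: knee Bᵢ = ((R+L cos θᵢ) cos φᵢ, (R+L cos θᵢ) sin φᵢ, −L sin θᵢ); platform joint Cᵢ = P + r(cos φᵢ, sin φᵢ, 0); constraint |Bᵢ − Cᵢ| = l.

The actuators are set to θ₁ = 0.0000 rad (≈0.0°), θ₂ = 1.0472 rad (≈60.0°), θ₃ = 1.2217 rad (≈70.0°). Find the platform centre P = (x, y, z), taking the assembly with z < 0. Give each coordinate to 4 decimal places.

(0.1942, 0.0364, -0.3451)

φ1=0.0°: virtual centre (0.2900, 0.0000, 0.0000), radius l
centre 2 = (0.1900·cos120.0°, 0.1900·sin120.0°, -0.1732) = (-0.0950, 0.1645, -0.1732)
φ3=240.0°: virtual centre (-0.0792, -0.1372, -0.1879), radius l
|centre ₂|²−|centre ₁|² = -0.0180;  |centre ₃|²−|centre ₁|² = -0.0237
plane₁₂: -0.7700x+0.3291y+-0.3464z = -0.0180
Cramer: x(z) = 0.0280-0.4815z;  y(z) = 0.0109-0.0740z
into |P−centre ₁|² = l²: 1.2373z² + 0.2507z + -0.0609 = 0;  Δ = 0.3640;  z = -0.3451 or 0.1425 → z<0 root = -0.3451
x = 0.1942, y = 0.0364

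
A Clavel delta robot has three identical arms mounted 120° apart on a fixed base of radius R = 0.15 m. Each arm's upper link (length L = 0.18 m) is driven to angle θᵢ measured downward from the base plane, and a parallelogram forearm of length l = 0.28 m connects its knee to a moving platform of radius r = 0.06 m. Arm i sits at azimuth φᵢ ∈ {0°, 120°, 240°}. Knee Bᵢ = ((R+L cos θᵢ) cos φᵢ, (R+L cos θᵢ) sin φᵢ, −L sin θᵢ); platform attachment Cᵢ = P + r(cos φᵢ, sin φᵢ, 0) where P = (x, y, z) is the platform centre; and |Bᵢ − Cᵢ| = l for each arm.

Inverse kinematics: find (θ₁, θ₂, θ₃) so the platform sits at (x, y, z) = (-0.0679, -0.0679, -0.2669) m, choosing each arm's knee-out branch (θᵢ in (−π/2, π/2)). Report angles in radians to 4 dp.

θ₁ = 1.0471, θ₂ = 0.8727, θ₃ = 0.2622

φ1=0.0° → target in arm frame (-0.0679, -0.0679)
  e−x'=0.1579;  (l²−L²−(e−x')²−y'²−z²)/2L = -0.1522
  √(A²+B²)=0.3101;  θ1 = -1.0366+2.0837 ≈ 1.0471
rotate P by −φ2: (-0.0249, 0.0928, -0.2669)
  A cos θ + B sin θ = C:  0.1149·cos θ + -0.2669·sin θ = -0.1306
  √(A²+B²)=0.2906;  θ2 = -1.1644+2.0371 ≈ 0.8727
arm 3 (φ=240.0°): x'=0.0928, y'=-0.0249
  A=-0.0028, B=-0.2669, C=(l²−L²−A²−y'²−z²)/(2L)=-0.0718
  √(A²+B²)=0.2669;  θ3 = -1.5811+1.8433 ≈ 0.2622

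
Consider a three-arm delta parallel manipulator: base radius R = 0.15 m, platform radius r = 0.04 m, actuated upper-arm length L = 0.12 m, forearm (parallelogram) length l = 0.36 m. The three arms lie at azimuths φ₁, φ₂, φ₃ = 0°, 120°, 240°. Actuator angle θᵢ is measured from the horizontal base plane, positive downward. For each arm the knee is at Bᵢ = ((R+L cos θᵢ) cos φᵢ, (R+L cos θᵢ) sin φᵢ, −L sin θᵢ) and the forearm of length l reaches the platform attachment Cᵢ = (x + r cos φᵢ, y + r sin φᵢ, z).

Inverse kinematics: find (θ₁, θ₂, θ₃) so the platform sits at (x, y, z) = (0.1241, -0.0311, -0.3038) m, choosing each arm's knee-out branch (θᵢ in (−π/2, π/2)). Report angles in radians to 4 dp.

θ₁ = -0.3488, θ₂ = 0.8724, θ₃ = 0.6108

rotate P by −φ1: (0.1241, -0.0311, -0.3038)
  A cos θ + B sin θ = C:  -0.0141·cos θ + -0.3038·sin θ = 0.0906
  √(A²+B²)=0.3041;  θ1 = -1.6172+1.2684 ≈ -0.3488
arm 2 (φ=120.0°): x'=-0.0890, y'=-0.0919
  e−x'=0.1990;  (l²−L²−(e−x')²−y'²−z²)/2L = -0.1047
  θ2 = atan2(B,A) + arccos(C/0.3632) = 0.8724
rotate P by −φ3: (-0.0351, 0.1230, -0.3038)
  A=0.1451, B=-0.3038, C=(l²−L²−A²−y'²−z²)/(2L)=-0.0554
  γ=atan2(-0.3038,0.1451)=-1.1252;  ψ=arccos(-0.1645)=1.7360;  θ3=γ+ψ≈0.6108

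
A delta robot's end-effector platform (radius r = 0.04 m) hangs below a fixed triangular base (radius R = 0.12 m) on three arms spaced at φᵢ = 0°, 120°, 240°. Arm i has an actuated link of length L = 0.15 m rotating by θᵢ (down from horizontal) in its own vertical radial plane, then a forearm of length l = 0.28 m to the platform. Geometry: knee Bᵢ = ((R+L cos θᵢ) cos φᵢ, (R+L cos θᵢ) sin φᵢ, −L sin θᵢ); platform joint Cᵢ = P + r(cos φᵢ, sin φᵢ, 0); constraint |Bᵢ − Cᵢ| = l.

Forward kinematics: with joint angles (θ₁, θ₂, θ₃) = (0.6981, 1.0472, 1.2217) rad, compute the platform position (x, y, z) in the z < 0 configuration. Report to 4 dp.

centre 1 = (0.1949·cos0.0°, 0.1949·sin0.0°, -0.0964) = (0.1949, 0.0000, -0.0964)
φ2=120.0°: virtual centre (-0.0775, 0.1342, -0.1299), radius l
arm 3 at φ=240.0°: e+L cos θ3 = 0.1313;  centre 3 = (-0.0657, -0.1137, -0.1410)
subtract pairs → two planes through P
plane₁₂: -0.5448x+0.2685y+-0.0670z = -0.0064
det = 0.2638;  x = 0.0159+-0.1484z,  y = 0.0084+-0.0516z
sphere 1 gives Az²+Bz+C=0 with A=1.0247, B=0.2451, C=-0.0370;  B²−4AC=0.2116;  roots -0.3441, 0.1049;  negative root z = -0.3441
x = 0.0669, y = 0.0262

(0.0669, 0.0262, -0.3441)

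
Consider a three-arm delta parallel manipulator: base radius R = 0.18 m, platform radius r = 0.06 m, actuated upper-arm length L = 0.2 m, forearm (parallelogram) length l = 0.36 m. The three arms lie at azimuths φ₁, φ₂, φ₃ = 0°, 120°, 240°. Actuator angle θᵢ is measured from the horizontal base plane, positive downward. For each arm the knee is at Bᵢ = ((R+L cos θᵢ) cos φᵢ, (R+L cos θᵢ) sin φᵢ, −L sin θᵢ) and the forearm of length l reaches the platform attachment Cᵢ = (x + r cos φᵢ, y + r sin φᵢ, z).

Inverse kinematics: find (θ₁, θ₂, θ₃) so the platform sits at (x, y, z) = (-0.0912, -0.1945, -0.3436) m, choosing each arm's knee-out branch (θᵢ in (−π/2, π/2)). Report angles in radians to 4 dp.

rotate P by −φ1: (-0.0912, -0.1945, -0.3436)
  A cos θ + B sin θ = C:  0.2112·cos θ + -0.3436·sin θ = -0.2772
  √(A²+B²)=0.4033;  θ1 = -1.0197+2.3287 ≈ 1.3090
rotate P by −φ2: (-0.1228, 0.1762, -0.3436)
  A=0.2428, B=-0.3436, C=(l²−L²−A²−y'²−z²)/(2L)=-0.2962
  γ=atan2(-0.3436,0.2428)=-0.9555;  ψ=arccos(-0.7040)=2.3519;  θ2=γ+ψ≈1.3963
arm 3 (φ=240.0°): x'=0.2140, y'=0.0183
  e−x'=-0.0940;  (l²−L²−(e−x')²−y'²−z²)/2L = -0.0941
  √(A²+B²)=0.3562;  θ3 = -1.8379+1.8381 ≈ 0.0002

θ₁ = 1.3090, θ₂ = 1.3963, θ₃ = 0.0002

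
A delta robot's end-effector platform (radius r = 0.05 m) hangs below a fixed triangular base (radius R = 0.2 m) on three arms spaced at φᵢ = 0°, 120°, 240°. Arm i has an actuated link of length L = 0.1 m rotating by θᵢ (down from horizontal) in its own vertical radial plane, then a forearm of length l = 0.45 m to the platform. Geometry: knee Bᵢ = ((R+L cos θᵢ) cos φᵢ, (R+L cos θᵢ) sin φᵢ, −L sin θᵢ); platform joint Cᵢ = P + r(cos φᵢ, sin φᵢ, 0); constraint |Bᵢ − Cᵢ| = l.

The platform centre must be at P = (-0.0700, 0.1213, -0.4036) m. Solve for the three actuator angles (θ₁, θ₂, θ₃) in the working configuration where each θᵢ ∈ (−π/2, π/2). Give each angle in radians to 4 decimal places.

θ₁ = 0.8721, θ₂ = -0.3495, θ₃ = 0.8724

arm 1 (φ=0.0°): x'=-0.0700, y'=0.1213
  A=0.2200, B=-0.4036, C=(l²−L²−A²−y'²−z²)/(2L)=-0.1675
  √(A²+B²)=0.4597;  θ1 = -1.0717+1.9439 ≈ 0.8721
rotate P by −φ2: (0.1400, 0.0000, -0.4036)
  A cos θ + B sin θ = C:  0.0100·cos θ + -0.4036·sin θ = 0.1475
  θ2 = atan2(B,A) + arccos(C/0.4037) = -0.3495
arm 3 (φ=240.0°): x'=-0.0700, y'=-0.1213
  A cos θ + B sin θ = C:  0.2200·cos θ + -0.4036·sin θ = -0.1676
  γ=atan2(-0.4036,0.2200)=-1.0716;  ψ=arccos(-0.3646)=1.9440;  θ3=γ+ψ≈0.8724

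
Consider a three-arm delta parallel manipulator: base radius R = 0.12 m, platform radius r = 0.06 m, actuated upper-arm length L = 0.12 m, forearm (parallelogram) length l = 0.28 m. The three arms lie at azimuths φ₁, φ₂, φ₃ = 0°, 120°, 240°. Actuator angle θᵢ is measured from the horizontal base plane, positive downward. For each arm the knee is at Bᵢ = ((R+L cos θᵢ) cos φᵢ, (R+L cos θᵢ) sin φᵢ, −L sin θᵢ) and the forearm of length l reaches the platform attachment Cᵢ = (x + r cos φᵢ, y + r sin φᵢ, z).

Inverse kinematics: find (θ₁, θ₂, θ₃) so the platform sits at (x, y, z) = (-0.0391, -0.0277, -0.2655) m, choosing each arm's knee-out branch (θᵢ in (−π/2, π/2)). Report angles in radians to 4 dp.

θ₁ = 0.6111, θ₂ = 0.4364, θ₃ = 0.1743

rotate P by −φ1: (-0.0391, -0.0277, -0.2655)
  A cos θ + B sin θ = C:  0.0991·cos θ + -0.2655·sin θ = -0.0712
  γ=atan2(-0.2655,0.0991)=-1.2136;  ψ=arccos(-0.2511)=1.8246;  θ1=γ+ψ≈0.6111
rotate P by −φ2: (-0.0044, 0.0477, -0.2655)
  e−x'=0.0644;  (l²−L²−(e−x')²−y'²−z²)/2L = -0.0538
  γ=atan2(-0.2655,0.0644)=-1.3327;  ψ=arccos(-0.1970)=1.7691;  θ2=γ+ψ≈0.4364
φ3=240.0° → target in arm frame (0.0435, -0.0200)
  A cos θ + B sin θ = C:  0.0165·cos θ + -0.2655·sin θ = -0.0298
  √(A²+B²)=0.2660;  θ3 = -1.5089+1.6832 ≈ 0.1743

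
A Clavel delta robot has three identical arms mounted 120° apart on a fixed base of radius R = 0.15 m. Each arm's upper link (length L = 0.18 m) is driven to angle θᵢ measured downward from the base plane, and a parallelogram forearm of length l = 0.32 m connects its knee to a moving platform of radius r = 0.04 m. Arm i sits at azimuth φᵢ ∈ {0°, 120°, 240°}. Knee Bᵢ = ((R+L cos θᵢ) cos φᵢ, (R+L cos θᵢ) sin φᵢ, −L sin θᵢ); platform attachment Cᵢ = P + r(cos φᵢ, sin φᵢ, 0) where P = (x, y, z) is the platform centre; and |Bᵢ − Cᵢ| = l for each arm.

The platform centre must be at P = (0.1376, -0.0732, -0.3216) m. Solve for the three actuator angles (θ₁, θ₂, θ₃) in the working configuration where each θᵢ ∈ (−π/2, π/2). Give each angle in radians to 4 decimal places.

θ₁ = 0.2617, θ₂ = 1.3965, θ₃ = 0.9599

φ1=0.0° → target in arm frame (0.1376, -0.0732)
  A cos θ + B sin θ = C:  -0.0276·cos θ + -0.3216·sin θ = -0.1099
  θ1 = atan2(B,A) + arccos(C/0.3228) = 0.2617
rotate P by −φ2: (-0.1322, -0.0826, -0.3216)
  A=0.2422, B=-0.3216, C=(l²−L²−A²−y'²−z²)/(2L)=-0.2747
  γ=atan2(-0.3216,0.2422)=-0.9253;  ψ=arccos(-0.6824)=2.3218;  θ2=γ+ψ≈1.3965
rotate P by −φ3: (-0.0054, 0.1558, -0.3216)
  A=0.1154, B=-0.3216, C=(l²−L²−A²−y'²−z²)/(2L)=-0.1972
  γ=atan2(-0.3216,0.1154)=-1.2263;  ψ=arccos(-0.5773)=2.1862;  θ3=γ+ψ≈0.9599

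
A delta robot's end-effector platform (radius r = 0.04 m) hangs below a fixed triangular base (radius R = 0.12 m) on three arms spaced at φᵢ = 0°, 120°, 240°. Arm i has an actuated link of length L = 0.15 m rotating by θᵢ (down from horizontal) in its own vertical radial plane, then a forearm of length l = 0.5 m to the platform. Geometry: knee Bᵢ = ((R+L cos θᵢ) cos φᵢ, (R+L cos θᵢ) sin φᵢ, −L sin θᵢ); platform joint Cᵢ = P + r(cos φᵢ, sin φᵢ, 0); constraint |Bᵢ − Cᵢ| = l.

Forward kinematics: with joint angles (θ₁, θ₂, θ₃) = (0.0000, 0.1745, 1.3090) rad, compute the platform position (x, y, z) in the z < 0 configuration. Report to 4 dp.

(0.1672, 0.2328, -0.4380)

O1 = (0.2300·cos0.0°, 0.2300·sin0.0°, 0.0000) = (0.2300, 0.0000, 0.0000)
arm 2 at φ=120.0°: e+L cos θ2 = 0.2277;  O2 = (-0.1139, 0.1972, -0.0260)
O3 = (0.1188·cos240.0°, 0.1188·sin240.0°, -0.1449) = (-0.0594, -0.1029, -0.1449)
|O₂|²−|O₁|² = -0.0004;  |O₃|²−|O₁|² = -0.0178
linear system: -0.6877x+0.3944y = -0.0004−-0.0521z; -0.5788x+-0.2058y = -0.0178−-0.2898z
Cramer: x(z) = 0.0192-0.3380z;  y(z) = 0.0325-0.4573z
into |P−O₁|² = l²: 1.3234z² + 0.1128z + -0.2045 = 0;  Δ = 1.0953;  z = -0.4380 or 0.3528 → z<0 root = -0.4380
x = 0.1672, y = 0.2328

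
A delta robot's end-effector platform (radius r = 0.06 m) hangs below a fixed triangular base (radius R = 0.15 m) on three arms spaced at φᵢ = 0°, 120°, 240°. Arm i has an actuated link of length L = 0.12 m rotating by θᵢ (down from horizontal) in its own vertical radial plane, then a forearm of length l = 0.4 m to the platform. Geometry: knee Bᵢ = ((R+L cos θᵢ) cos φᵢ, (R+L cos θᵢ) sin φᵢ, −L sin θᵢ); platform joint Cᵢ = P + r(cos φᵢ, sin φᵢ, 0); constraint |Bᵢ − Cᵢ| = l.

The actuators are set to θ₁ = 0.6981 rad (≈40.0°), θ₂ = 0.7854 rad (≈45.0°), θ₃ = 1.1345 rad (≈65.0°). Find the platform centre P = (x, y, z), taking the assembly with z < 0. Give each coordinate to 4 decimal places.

φ1=0.0°: virtual centre (0.1819, 0.0000, -0.0771), radius l
arm 2 at φ=120.0°: (R−r)+L cos θ2 = 0.1749;  centre 2 = (-0.0874, 0.1514, -0.0849)
arm 3 at φ=240.0°: (R−r)+L cos θ3 = 0.1407;  centre 3 = (-0.0704, -0.1219, -0.1088)
subtract pairs → two planes through P
plane₁₂: -0.5387x+0.3029y+-0.0154z = -0.0013
det = 0.2841;  x = 0.0090+-0.0807z,  y = 0.0118+-0.0925z
quadratic in z: (1.0151)z²+(0.1800)z+(-0.1240)=0, √Δ=0.7321 → z ∈ {-0.4492, 0.2719}; z = -0.4492 (taking z<0)
x = 0.0452, y = 0.0534

(0.0452, 0.0534, -0.4492)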